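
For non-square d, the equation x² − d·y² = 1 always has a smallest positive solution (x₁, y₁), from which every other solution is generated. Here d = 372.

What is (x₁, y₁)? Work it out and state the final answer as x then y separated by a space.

12151 630

√372 = [19; 3,2,12,2,3,38, …], period ℓ=6 (even) → k=5
k=0  a_k=19  p_k/q_k = 19/1
k=1  a_k=3  p_k/q_k = 58/3
…
k=3  a_k=12  p_k/q_k = 1678/87
k=4  a_k=2  p_k/q_k = 3491/181
k=5  a_k=3  p_k/q_k = 12151/630
(x₁, y₁) = (12151, 630);  12151² − 372·630² = 1 ✓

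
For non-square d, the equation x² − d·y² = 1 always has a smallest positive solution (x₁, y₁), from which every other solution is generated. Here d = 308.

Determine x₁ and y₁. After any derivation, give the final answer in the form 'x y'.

351 20

√308 = [17; 1,1,4,1,1,34, …], period ℓ=6 (even) → k=5
i=0: a=17 ⇒ p=17, q=1
…
i=3: a=4 ⇒ p=158, q=9
i=4: a=1 ⇒ p=193, q=11
i=5: a=1 ⇒ p=351, q=20
→ (351, 20).  Check: 351²=123201, 308·20²=123200, difference 1.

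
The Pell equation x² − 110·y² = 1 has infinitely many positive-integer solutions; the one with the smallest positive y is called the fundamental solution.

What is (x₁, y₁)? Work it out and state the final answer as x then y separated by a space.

21 2

d=110: √d = [10; 2,20] (ℓ=2, even), read p_1/q_1
k=0  a_k=10  p_k/q_k = 10/1
k=1  a_k=2  p_k/q_k = 21/2
→ (21, 2).  Check: 21²=441, 110·2²=440, difference 1.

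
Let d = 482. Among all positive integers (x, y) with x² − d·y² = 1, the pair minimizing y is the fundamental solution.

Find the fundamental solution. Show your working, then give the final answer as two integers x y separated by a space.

483 22

d=482: √d = [21; 1,20,1,42] (ℓ=4, even), read p_3/q_3
a_0=21:  p_0=21·1+0=21,  q_0=21·0+1=1
a_1=1:  p_1=1·21+1=22,  q_1=1·1+0=1
a_2=20:  p_2=20·22+21=461,  q_2=20·1+1=21
a_3=1:  p_3=1·461+22=483,  q_3=1·21+1=22
→ (483, 22).  Check: 483²=233289, 482·22²=233288, difference 1.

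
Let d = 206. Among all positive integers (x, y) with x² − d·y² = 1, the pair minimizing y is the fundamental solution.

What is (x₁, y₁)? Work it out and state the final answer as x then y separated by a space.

√206 → a₀=14, period (2,1,5,14,5,1,2,28); ℓ=8 even so k=7
a_0=14:  p_0=14·1+0=14,  q_0=14·0+1=1
a_1=2:  p_1=2·14+1=29,  q_1=2·1+0=2
a_2=1:  p_2=1·29+14=43,  q_2=1·2+1=3
a_3=5:  p_3=5·43+29=244,  q_3=5·3+2=17
…
a_5=5:  p_5=5·3459+244=17539,  q_5=5·241+17=1222
a_6=1:  p_6=1·17539+3459=20998,  q_6=1·1222+241=1463
a_7=2:  p_7=2·20998+17539=59535,  q_7=2·1463+1222=4148
fundamental: x₁=59535, y₁=4148  (since 3544416225 − 206·17205904 = 1)

59535 4148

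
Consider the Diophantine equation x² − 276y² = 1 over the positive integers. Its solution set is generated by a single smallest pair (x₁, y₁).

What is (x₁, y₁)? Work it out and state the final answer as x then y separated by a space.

d=276: √d = [16; 1,1,1,1,2,2,2,1,1,1,1,32] (ℓ=12, even), read p_11/q_11
k=0  a_k=16  p_k/q_k = 16/1
k=1  a_k=1  p_k/q_k = 17/1
…
k=3  a_k=1  p_k/q_k = 50/3
…
k=5  a_k=2  p_k/q_k = 216/13
…
k=9  a_k=1  p_k/q_k = 3007/181
k=10  a_k=1  p_k/q_k = 4768/287
k=11  a_k=1  p_k/q_k = 7775/468
fundamental: x₁=7775, y₁=468  (since 60450625 − 276·219024 = 1)

7775 468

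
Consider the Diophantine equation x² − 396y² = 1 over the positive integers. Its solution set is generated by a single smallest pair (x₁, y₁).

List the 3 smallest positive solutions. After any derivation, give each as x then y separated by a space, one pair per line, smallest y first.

199 10
79201 3980
31521799 1584030

[19; 1,8,1,38] for √396; ℓ=4 ⇒ convergent index 3
k=0  a_k=19  p_k/q_k = 19/1
k=1  a_k=1  p_k/q_k = 20/1
k=2  a_k=8  p_k/q_k = 179/9
k=3  a_k=1  p_k/q_k = 199/10
fundamental: x₁=199, y₁=10  (since 39601 − 396·100 = 1)
(199+10√396)^2 = 79201 + 3980√396
(199+10√396)^3 = 31521799 + 1584030√396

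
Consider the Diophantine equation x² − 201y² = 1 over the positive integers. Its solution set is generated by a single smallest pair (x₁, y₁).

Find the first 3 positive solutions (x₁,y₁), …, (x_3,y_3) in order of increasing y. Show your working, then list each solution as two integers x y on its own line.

√201 → a₀=14, period (5,1,1,1,2,…,1,5,28); ℓ=14 even so k=13
k=0  a_k=14  p_k/q_k = 14/1
…
k=3  a_k=1  p_k/q_k = 156/11
…
k=10  a_k=1  p_k/q_k = 33317/2350
…
k=12  a_k=1  p_k/q_k = 91402/6447
k=13  a_k=5  p_k/q_k = 515095/36332
fundamental: x₁=515095, y₁=36332  (since 265322859025 − 201·1320014224 = 1)
k=2:  x_2 = 515095·515095+201·36332·36332 = 530645718049,  y_2 = 515095·36332+36332·515095 = 37428863080
k=3:  x_3 = 515095·530645718049+201·36332·37428863080 = 546665912276384215,  y_3 = 515095·37428863080+36332·530645718049 = 38558840456348868

515095 36332
530645718049 37428863080
546665912276384215 38558840456348868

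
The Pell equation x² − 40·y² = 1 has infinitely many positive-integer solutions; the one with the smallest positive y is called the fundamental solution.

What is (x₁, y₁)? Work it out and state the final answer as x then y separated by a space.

19 3

√40 → a₀=6, period (3,12); ℓ=2 even so k=1
k=0  a_k=6  p_k/q_k = 6/1
k=1  a_k=3  p_k/q_k = 19/3
(x₁, y₁) = (19, 3);  19² − 40·3² = 1 ✓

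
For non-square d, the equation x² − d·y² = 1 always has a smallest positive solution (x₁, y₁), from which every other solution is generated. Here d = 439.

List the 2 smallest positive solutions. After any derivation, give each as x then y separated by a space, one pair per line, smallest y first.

d=439: √d = [20; 1,19,1,40] (ℓ=4, even), read p_3/q_3
a_0=20:  p_0=20·1+0=20,  q_0=20·0+1=1
a_1=1:  p_1=1·20+1=21,  q_1=1·1+0=1
a_2=19:  p_2=19·21+20=419,  q_2=19·1+1=20
a_3=1:  p_3=1·419+21=440,  q_3=1·20+1=21
(x₁, y₁) = (440, 21);  440² − 439·21² = 1 ✓
k=2:  x_2 = 440·440+439·21·21 = 387199,  y_2 = 440·21+21·440 = 18480

440 21
387199 18480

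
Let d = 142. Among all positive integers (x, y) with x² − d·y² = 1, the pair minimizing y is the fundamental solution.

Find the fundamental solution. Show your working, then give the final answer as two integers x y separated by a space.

d=142: √d = [11; 1,10,1,22] (ℓ=4, even), read p_3/q_3
a_0=11:  p_0=11·1+0=11,  q_0=11·0+1=1
a_1=1:  p_1=1·11+1=12,  q_1=1·1+0=1
a_2=10:  p_2=10·12+11=131,  q_2=10·1+1=11
a_3=1:  p_3=1·131+12=143,  q_3=1·11+1=12
→ (143, 12).  Check: 143²=20449, 142·12²=20448, difference 1.

143 12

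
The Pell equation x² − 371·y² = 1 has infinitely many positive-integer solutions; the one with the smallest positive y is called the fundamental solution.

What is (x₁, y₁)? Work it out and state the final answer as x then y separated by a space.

1695 88

√371 → a₀=19, period (3,1,4,1,3,38); ℓ=6 even so k=5
step 0: (19, 1)  from 19·(1,0) + (0,1)
step 1: (58, 3)  from 3·(19,1) + (1,0)
…
step 3: (366, 19)  from 4·(77,4) + (58,3)
step 4: (443, 23)  from 1·(366,19) + (77,4)
step 5: (1695, 88)  from 3·(443,23) + (366,19)
fundamental: x₁=1695, y₁=88  (since 2873025 − 371·7744 = 1)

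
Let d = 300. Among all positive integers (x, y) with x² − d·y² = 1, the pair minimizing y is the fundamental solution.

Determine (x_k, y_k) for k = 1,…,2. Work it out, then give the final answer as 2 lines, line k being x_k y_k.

√300 = [17; 3,8,3,34, …], period ℓ=4 (even) → k=3
a_0=17:  p_0=17·1+0=17,  q_0=17·0+1=1
a_1=3:  p_1=3·17+1=52,  q_1=3·1+0=3
a_2=8:  p_2=8·52+17=433,  q_2=8·3+1=25
a_3=3:  p_3=3·433+52=1351,  q_3=3·25+3=78
fundamental: x₁=1351, y₁=78  (since 1825201 − 300·6084 = 1)
(1351+78√300)^2 = 3650401 + 210756√300

1351 78
3650401 210756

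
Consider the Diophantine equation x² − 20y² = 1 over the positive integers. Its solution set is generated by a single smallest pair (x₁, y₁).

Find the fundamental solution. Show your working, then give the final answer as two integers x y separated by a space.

9 2

[4; 2,8] for √20; ℓ=2 ⇒ convergent index 1
i=0: a=4 ⇒ p=4, q=1
i=1: a=2 ⇒ p=9, q=2
fundamental: x₁=9, y₁=2  (since 81 − 20·4 = 1)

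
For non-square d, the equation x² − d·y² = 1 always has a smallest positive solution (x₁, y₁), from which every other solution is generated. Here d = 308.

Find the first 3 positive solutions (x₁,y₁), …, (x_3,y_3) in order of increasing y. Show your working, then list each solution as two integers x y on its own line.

√308 = [17; 1,1,4,1,1,34, …], period ℓ=6 (even) → k=5
step 0: (17, 1)  from 17·(1,0) + (0,1)
…
step 2: (35, 2)  from 1·(18,1) + (17,1)
step 3: (158, 9)  from 4·(35,2) + (18,1)
step 4: (193, 11)  from 1·(158,9) + (35,2)
step 5: (351, 20)  from 1·(193,11) + (158,9)
→ (351, 20).  Check: 351²=123201, 308·20²=123200, difference 1.
k=2:  x_2 = 351·351+308·20·20 = 246401,  y_2 = 351·20+20·351 = 14040
k=3:  x_3 = 351·246401+308·20·14040 = 172973151,  y_3 = 351·14040+20·246401 = 9856060

351 20
246401 14040
172973151 9856060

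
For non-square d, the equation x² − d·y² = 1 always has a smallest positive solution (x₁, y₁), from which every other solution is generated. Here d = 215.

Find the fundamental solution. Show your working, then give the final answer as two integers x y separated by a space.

44 3

√215 = [14; 1,1,1,28, …], period ℓ=4 (even) → k=3
a_0=14:  p_0=14·1+0=14,  q_0=14·0+1=1
a_1=1:  p_1=1·14+1=15,  q_1=1·1+0=1
a_2=1:  p_2=1·15+14=29,  q_2=1·1+1=2
a_3=1:  p_3=1·29+15=44,  q_3=1·2+1=3
(x₁, y₁) = (44, 3);  44² − 215·3² = 1 ✓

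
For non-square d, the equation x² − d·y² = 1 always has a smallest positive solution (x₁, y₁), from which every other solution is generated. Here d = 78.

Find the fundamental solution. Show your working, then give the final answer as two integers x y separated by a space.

d=78: √d = [8; 1,4,1,16] (ℓ=4, even), read p_3/q_3
step 0: (8, 1)  from 8·(1,0) + (0,1)
step 1: (9, 1)  from 1·(8,1) + (1,0)
step 2: (44, 5)  from 4·(9,1) + (8,1)
step 3: (53, 6)  from 1·(44,5) + (9,1)
(x₁, y₁) = (53, 6);  53² − 78·6² = 1 ✓

53 6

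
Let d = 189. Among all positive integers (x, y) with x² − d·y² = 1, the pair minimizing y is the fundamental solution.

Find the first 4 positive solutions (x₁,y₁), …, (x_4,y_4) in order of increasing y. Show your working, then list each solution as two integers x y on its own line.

d=189: √d = [13; 1,2,1,26] (ℓ=4, even), read p_3/q_3
i=0: a=13 ⇒ p=13, q=1
…
i=2: a=2 ⇒ p=41, q=3
i=3: a=1 ⇒ p=55, q=4
→ (55, 4).  Check: 55²=3025, 189·4²=3024, difference 1.
(x_2, y_2) = (55·55 + 189·4·4, 55·4 + 4·55) = (6049, 440)
(x_3, y_3) = (55·6049 + 189·4·440, 55·440 + 4·6049) = (665335, 48396)
(x_4, y_4) = (55·665335 + 189·4·48396, 55·48396 + 4·665335) = (73180801, 5323120)

55 4
6049 440
665335 48396
73180801 5323120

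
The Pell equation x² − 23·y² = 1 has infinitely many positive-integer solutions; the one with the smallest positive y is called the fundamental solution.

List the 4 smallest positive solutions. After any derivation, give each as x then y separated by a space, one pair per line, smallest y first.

√23 → a₀=4, period (1,3,1,8); ℓ=4 even so k=3
step 0: (4, 1)  from 4·(1,0) + (0,1)
step 1: (5, 1)  from 1·(4,1) + (1,0)
step 2: (19, 4)  from 3·(5,1) + (4,1)
step 3: (24, 5)  from 1·(19,4) + (5,1)
→ (24, 5).  Check: 24²=576, 23·5²=575, difference 1.
(x_2, y_2) = (24·24 + 23·5·5, 24·5 + 5·24) = (1151, 240)
(x_3, y_3) = (24·1151 + 23·5·240, 24·240 + 5·1151) = (55224, 11515)
(x_4, y_4) = (24·55224 + 23·5·11515, 24·11515 + 5·55224) = (2649601, 552480)

24 5
1151 240
55224 11515
2649601 552480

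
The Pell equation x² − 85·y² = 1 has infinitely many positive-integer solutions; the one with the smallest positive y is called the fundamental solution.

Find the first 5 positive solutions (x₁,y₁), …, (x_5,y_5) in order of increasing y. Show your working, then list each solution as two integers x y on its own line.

√85 = [9; 4,1,1,4,18, …], period ℓ=5 (odd) → k=9
k=0  a_k=9  p_k/q_k = 9/1
k=1  a_k=4  p_k/q_k = 37/4
k=2  a_k=1  p_k/q_k = 46/5
…
k=5  a_k=18  p_k/q_k = 6887/747
…
k=7  a_k=1  p_k/q_k = 34813/3776
k=8  a_k=1  p_k/q_k = 62739/6805
k=9  a_k=4  p_k/q_k = 285769/30996
→ (285769, 30996).  Check: 285769²=81663921361, 85·30996²=81663921360, difference 1.
(x_2, y_2) = (285769·285769 + 85·30996·30996, 285769·30996 + 30996·285769) = (163327842721, 17715391848)
(x_3, y_3) = (285769·163327842721 + 85·30996·17715391848, 285769·17715391848 + 30996·163327842721) = (93348068572789129, 10125019625991228)
(x_4, y_4) = (285769·93348068572789129 + 85·30996·10125019625991228, 285769·10125019625991228 + 30996·93348068572789129) = (53351968415791425367681, 5786833466982059076816)
(x_5, y_5) = (285769·53351968415791425367681 + 85·30996·5786833466982059076816, 285769·5786833466982059076816 + 30996·53351968415791425367681) = (30492677324331251603220874249, 3307395226041867061019271780)

285769 30996
163327842721 17715391848
93348068572789129 10125019625991228
53351968415791425367681 5786833466982059076816
30492677324331251603220874249 3307395226041867061019271780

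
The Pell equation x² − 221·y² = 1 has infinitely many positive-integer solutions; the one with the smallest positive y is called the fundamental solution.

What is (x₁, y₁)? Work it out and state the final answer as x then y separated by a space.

1665 112

√221 → a₀=14, period (1,6,2,6,1,28); ℓ=6 even so k=5
k=0  a_k=14  p_k/q_k = 14/1
…
k=2  a_k=6  p_k/q_k = 104/7
…
k=4  a_k=6  p_k/q_k = 1442/97
k=5  a_k=1  p_k/q_k = 1665/112
→ (1665, 112).  Check: 1665²=2772225, 221·112²=2772224, difference 1.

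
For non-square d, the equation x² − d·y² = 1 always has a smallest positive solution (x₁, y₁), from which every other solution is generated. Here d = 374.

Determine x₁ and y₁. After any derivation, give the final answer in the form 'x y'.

[19; 2,1,18,1,2,38] for √374; ℓ=6 ⇒ convergent index 5
k=0  a_k=19  p_k/q_k = 19/1
k=1  a_k=2  p_k/q_k = 39/2
…
k=4  a_k=1  p_k/q_k = 1141/59
k=5  a_k=2  p_k/q_k = 3365/174
→ (3365, 174).  Check: 3365²=11323225, 374·174²=11323224, difference 1.

3365 174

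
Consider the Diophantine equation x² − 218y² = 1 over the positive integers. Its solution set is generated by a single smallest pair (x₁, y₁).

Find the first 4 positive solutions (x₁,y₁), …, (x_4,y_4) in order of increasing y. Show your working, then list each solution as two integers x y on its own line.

√218 → a₀=14, period (1,3,3,1,28); ℓ=5 odd so k=9
a_0=14:  p_0=14·1+0=14,  q_0=14·0+1=1
a_1=1:  p_1=1·14+1=15,  q_1=1·1+0=1
a_2=3:  p_2=3·15+14=59,  q_2=3·1+1=4
…
a_4=1:  p_4=1·192+59=251,  q_4=1·13+4=17
…
a_6=1:  p_6=1·7220+251=7471,  q_6=1·489+17=506
a_7=3:  p_7=3·7471+7220=29633,  q_7=3·506+489=2007
a_8=3:  p_8=3·29633+7471=96370,  q_8=3·2007+506=6527
a_9=1:  p_9=1·96370+29633=126003,  q_9=1·6527+2007=8534
(x₁, y₁) = (126003, 8534);  126003² − 218·8534² = 1 ✓
(126003+8534√218)^2 = 31753512017 + 2150619204√218
(126003+8534√218)^3 = 8002075549230099 + 541968943114690√218
(126003+8534√218)^4 = 2016571050827526816577 + 136579425476409948936√218

126003 8534
31753512017 2150619204
8002075549230099 541968943114690
2016571050827526816577 136579425476409948936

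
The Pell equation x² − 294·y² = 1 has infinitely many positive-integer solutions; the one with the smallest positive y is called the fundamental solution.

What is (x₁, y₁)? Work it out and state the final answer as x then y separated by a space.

4801 280

[17; 6,1,4,1,6,34] for √294; ℓ=6 ⇒ convergent index 5
i=0: a=17 ⇒ p=17, q=1
i=1: a=6 ⇒ p=103, q=6
i=2: a=1 ⇒ p=120, q=7
…
i=4: a=1 ⇒ p=703, q=41
i=5: a=6 ⇒ p=4801, q=280
(x₁, y₁) = (4801, 280);  4801² − 294·280² = 1 ✓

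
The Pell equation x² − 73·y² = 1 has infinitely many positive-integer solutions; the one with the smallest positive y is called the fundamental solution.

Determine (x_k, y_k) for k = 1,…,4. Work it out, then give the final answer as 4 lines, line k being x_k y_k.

2281249 267000
10408194000001 1218186966000
47487364308614281249 5557975596000801000
216661004683313632776000001 25358252540801244373932000

√73 → a₀=8, period (1,1,5,5,1,1,16); ℓ=7 odd so k=13
k=0  a_k=8  p_k/q_k = 8/1
…
k=6  a_k=1  p_k/q_k = 1068/125
…
k=9  a_k=1  p_k/q_k = 36406/4261
k=10  a_k=5  p_k/q_k = 200767/23498
…
k=12  a_k=1  p_k/q_k = 1241008/145249
k=13  a_k=1  p_k/q_k = 2281249/267000
→ (2281249, 267000).  Check: 2281249²=5204097000001, 73·267000²=5204097000000, difference 1.
n=2: (2281249,267000)∘(2281249,267000) = (2281249·2281249+73·267000·267000, 2281249·267000+267000·2281249) = (10408194000001,1218186966000)
n=3: (10408194000001,1218186966000)∘(2281249,267000) = (2281249·10408194000001+73·267000·1218186966000, 2281249·1218186966000+267000·10408194000001) = (47487364308614281249,5557975596000801000)
n=4: (47487364308614281249,5557975596000801000)∘(2281249,267000) = (2281249·47487364308614281249+73·267000·5557975596000801000, 2281249·5557975596000801000+267000·47487364308614281249) = (216661004683313632776000001,25358252540801244373932000)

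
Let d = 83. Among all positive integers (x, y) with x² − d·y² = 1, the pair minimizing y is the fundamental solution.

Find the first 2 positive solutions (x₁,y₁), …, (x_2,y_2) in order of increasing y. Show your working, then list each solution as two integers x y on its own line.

[9; 9,18] for √83; ℓ=2 ⇒ convergent index 1
k=0  a_k=9  p_k/q_k = 9/1
k=1  a_k=9  p_k/q_k = 82/9
(x₁, y₁) = (82, 9);  82² − 83·9² = 1 ✓
(x_2, y_2) = (82·82 + 83·9·9, 82·9 + 9·82) = (13447, 1476)

82 9
13447 1476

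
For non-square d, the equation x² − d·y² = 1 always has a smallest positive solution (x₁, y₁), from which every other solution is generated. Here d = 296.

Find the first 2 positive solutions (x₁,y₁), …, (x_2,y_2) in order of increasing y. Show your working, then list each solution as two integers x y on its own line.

√296 → a₀=17, period (4,1,7,1,4,34); ℓ=6 even so k=5
a_0=17:  p_0=17·1+0=17,  q_0=17·0+1=1
a_1=4:  p_1=4·17+1=69,  q_1=4·1+0=4
…
a_4=1:  p_4=1·671+86=757,  q_4=1·39+5=44
a_5=4:  p_5=4·757+671=3699,  q_5=4·44+39=215
→ (3699, 215).  Check: 3699²=13682601, 296·215²=13682600, difference 1.
(x_2, y_2) = (3699·3699 + 296·215·215, 3699·215 + 215·3699) = (27365201, 1590570)

3699 215
27365201 1590570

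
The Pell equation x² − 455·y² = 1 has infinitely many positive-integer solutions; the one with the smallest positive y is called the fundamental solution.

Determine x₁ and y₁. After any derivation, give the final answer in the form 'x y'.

64 3

√455 → a₀=21, period (3,42); ℓ=2 even so k=1
k=0  a_k=21  p_k/q_k = 21/1
k=1  a_k=3  p_k/q_k = 64/3
→ (64, 3).  Check: 64²=4096, 455·3²=4095, difference 1.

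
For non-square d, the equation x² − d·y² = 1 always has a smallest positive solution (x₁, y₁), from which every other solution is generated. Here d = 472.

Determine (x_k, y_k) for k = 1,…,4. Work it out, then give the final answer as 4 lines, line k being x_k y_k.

306917 14127
188396089777 8671632918
115643925371868101 5322943120573485
70986173286526887819457 3267403467465432958572

√472 → a₀=21, period (1,2,1,1,1,…,2,1,42); ℓ=14 even so k=13
i=0: a=21 ⇒ p=21, q=1
…
i=4: a=1 ⇒ p=152, q=7
i=5: a=1 ⇒ p=239, q=11
…
i=8: a=4 ⇒ p=24224, q=1115
…
i=12: a=2 ⇒ p=222687, q=10250
i=13: a=1 ⇒ p=306917, q=14127
fundamental: x₁=306917, y₁=14127  (since 94198044889 − 472·199572129 = 1)
k=2:  x_2 = 306917·306917+472·14127·14127 = 188396089777,  y_2 = 306917·14127+14127·306917 = 8671632918
k=3:  x_3 = 306917·188396089777+472·14127·8671632918 = 115643925371868101,  y_3 = 306917·8671632918+14127·188396089777 = 5322943120573485
k=4:  x_4 = 306917·115643925371868101+472·14127·5322943120573485 = 70986173286526887819457,  y_4 = 306917·5322943120573485+14127·115643925371868101 = 3267403467465432958572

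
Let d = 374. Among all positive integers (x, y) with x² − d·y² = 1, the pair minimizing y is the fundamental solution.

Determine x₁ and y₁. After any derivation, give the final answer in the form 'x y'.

3365 174

√374 → a₀=19, period (2,1,18,1,2,38); ℓ=6 even so k=5
k=0  a_k=19  p_k/q_k = 19/1
k=1  a_k=2  p_k/q_k = 39/2
…
k=3  a_k=18  p_k/q_k = 1083/56
k=4  a_k=1  p_k/q_k = 1141/59
k=5  a_k=2  p_k/q_k = 3365/174
(x₁, y₁) = (3365, 174);  3365² − 374·174² = 1 ✓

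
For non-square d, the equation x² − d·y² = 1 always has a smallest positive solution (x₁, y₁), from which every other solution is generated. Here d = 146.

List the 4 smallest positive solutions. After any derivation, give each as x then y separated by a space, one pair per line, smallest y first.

145 12
42049 3480
12194065 1009188
3536236801 292661040

[12; 12,24] for √146; ℓ=2 ⇒ convergent index 1
i=0: a=12 ⇒ p=12, q=1
i=1: a=12 ⇒ p=145, q=12
(x₁, y₁) = (145, 12);  145² − 146·12² = 1 ✓
n=2: (145,12)∘(145,12) = (145·145+146·12·12, 145·12+12·145) = (42049,3480)
n=3: (42049,3480)∘(145,12) = (145·42049+146·12·3480, 145·3480+12·42049) = (12194065,1009188)
n=4: (12194065,1009188)∘(145,12) = (145·12194065+146·12·1009188, 145·1009188+12·12194065) = (3536236801,292661040)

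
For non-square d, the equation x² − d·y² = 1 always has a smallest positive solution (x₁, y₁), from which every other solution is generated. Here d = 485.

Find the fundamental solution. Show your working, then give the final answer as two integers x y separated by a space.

√485 = [22; 44, …], period ℓ=1 (odd) → k=1
i=0: a=22 ⇒ p=22, q=1
i=1: a=44 ⇒ p=969, q=44
(x₁, y₁) = (969, 44);  969² − 485·44² = 1 ✓

969 44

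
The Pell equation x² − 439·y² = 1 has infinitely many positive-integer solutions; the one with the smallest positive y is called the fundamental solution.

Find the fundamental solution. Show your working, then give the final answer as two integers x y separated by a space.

√439 → a₀=20, period (1,19,1,40); ℓ=4 even so k=3
a_0=20:  p_0=20·1+0=20,  q_0=20·0+1=1
a_1=1:  p_1=1·20+1=21,  q_1=1·1+0=1
a_2=19:  p_2=19·21+20=419,  q_2=19·1+1=20
a_3=1:  p_3=1·419+21=440,  q_3=1·20+1=21
→ (440, 21).  Check: 440²=193600, 439·21²=193599, difference 1.

440 21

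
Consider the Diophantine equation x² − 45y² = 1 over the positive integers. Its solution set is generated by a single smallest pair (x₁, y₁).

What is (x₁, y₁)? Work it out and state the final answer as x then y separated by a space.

d=45: √d = [6; 1,2,2,2,1,12] (ℓ=6, even), read p_5/q_5
k=0  a_k=6  p_k/q_k = 6/1
k=1  a_k=1  p_k/q_k = 7/1
k=2  a_k=2  p_k/q_k = 20/3
…
k=4  a_k=2  p_k/q_k = 114/17
k=5  a_k=1  p_k/q_k = 161/24
→ (161, 24).  Check: 161²=25921, 45·24²=25920, difference 1.

161 24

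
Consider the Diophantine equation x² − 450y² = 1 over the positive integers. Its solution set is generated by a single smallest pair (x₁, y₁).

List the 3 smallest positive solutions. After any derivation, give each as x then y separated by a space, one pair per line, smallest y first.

√450 → a₀=21, period (4,1,2,4,2,1,4,42); ℓ=8 even so k=7
a_0=21:  p_0=21·1+0=21,  q_0=21·0+1=1
…
a_4=4:  p_4=4·297+106=1294,  q_4=4·14+5=61
a_5=2:  p_5=2·1294+297=2885,  q_5=2·61+14=136
a_6=1:  p_6=1·2885+1294=4179,  q_6=1·136+61=197
a_7=4:  p_7=4·4179+2885=19601,  q_7=4·197+136=924
→ (19601, 924).  Check: 19601²=384199201, 450·924²=384199200, difference 1.
(19601+924√450)^2 = 768398401 + 36222648√450
(19601+924√450)^3 = 30122754096401 + 1420000245972√450

19601 924
768398401 36222648
30122754096401 1420000245972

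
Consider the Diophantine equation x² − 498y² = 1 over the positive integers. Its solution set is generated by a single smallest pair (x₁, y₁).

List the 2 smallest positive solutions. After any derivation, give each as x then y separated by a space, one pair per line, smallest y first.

[22; 3,6,22,6,3,44] for √498; ℓ=6 ⇒ convergent index 5
i=0: a=22 ⇒ p=22, q=1
i=1: a=3 ⇒ p=67, q=3
i=2: a=6 ⇒ p=424, q=19
…
i=4: a=6 ⇒ p=56794, q=2545
i=5: a=3 ⇒ p=179777, q=8056
→ (179777, 8056).  Check: 179777²=32319769729, 498·8056²=32319769728, difference 1.
k=2:  x_2 = 179777·179777+498·8056·8056 = 64639539457,  y_2 = 179777·8056+8056·179777 = 2896567024

179777 8056
64639539457 2896567024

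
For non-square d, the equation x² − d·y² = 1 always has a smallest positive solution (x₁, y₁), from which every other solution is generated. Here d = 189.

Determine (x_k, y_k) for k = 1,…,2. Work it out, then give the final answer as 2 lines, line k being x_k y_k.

55 4
6049 440

[13; 1,2,1,26] for √189; ℓ=4 ⇒ convergent index 3
i=0: a=13 ⇒ p=13, q=1
…
i=2: a=2 ⇒ p=41, q=3
i=3: a=1 ⇒ p=55, q=4
→ (55, 4).  Check: 55²=3025, 189·4²=3024, difference 1.
k=2:  x_2 = 55·55+189·4·4 = 6049,  y_2 = 55·4+4·55 = 440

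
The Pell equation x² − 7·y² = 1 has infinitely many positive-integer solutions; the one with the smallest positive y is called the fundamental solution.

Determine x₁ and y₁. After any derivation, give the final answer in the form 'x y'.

√7 → a₀=2, period (1,1,1,4); ℓ=4 even so k=3
k=0  a_k=2  p_k/q_k = 2/1
k=1  a_k=1  p_k/q_k = 3/1
k=2  a_k=1  p_k/q_k = 5/2
k=3  a_k=1  p_k/q_k = 8/3
(x₁, y₁) = (8, 3);  8² − 7·3² = 1 ✓

8 3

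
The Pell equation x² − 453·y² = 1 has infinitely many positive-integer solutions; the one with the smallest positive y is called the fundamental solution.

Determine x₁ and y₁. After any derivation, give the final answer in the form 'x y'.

√453 = [21; 3,1,1,10,14,10,1,1,3,42, …], period ℓ=10 (even) → k=9
step 0: (21, 1)  from 21·(1,0) + (0,1)
step 1: (64, 3)  from 3·(21,1) + (1,0)
…
step 5: (22199, 1043)  from 14·(1575,74) + (149,7)
…
step 7: (245764, 11547)  from 1·(223565,10504) + (22199,1043)
step 8: (469329, 22051)  from 1·(245764,11547) + (223565,10504)
step 9: (1653751, 77700)  from 3·(469329,22051) + (245764,11547)
(x₁, y₁) = (1653751, 77700);  1653751² − 453·77700² = 1 ✓

1653751 77700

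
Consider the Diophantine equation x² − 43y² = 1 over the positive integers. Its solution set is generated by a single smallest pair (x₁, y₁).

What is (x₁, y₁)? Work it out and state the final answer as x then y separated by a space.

3482 531

[6; 1,1,3,1,5,1,3,1,1,12] for √43; ℓ=10 ⇒ convergent index 9
step 0: (6, 1)  from 6·(1,0) + (0,1)
…
step 2: (13, 2)  from 1·(7,1) + (6,1)
step 3: (46, 7)  from 3·(13,2) + (7,1)
…
step 8: (1941, 296)  from 1·(1541,235) + (400,61)
step 9: (3482, 531)  from 1·(1941,296) + (1541,235)
(x₁, y₁) = (3482, 531);  3482² − 43·531² = 1 ✓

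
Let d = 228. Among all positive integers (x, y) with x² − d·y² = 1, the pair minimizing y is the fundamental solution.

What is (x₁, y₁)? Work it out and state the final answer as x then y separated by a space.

151 10

√228 → a₀=15, period (10,30); ℓ=2 even so k=1
a_0=15:  p_0=15·1+0=15,  q_0=15·0+1=1
a_1=10:  p_1=10·15+1=151,  q_1=10·1+0=10
→ (151, 10).  Check: 151²=22801, 228·10²=22800, difference 1.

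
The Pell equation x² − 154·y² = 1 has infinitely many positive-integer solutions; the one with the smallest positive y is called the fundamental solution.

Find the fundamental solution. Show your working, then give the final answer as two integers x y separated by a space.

[12; 2,2,3,1,2,1,3,2,2,24] for √154; ℓ=10 ⇒ convergent index 9
a_0=12:  p_0=12·1+0=12,  q_0=12·0+1=1
a_1=2:  p_1=2·12+1=25,  q_1=2·1+0=2
…
a_5=2:  p_5=2·273+211=757,  q_5=2·22+17=61
a_6=1:  p_6=1·757+273=1030,  q_6=1·61+22=83
…
a_8=2:  p_8=2·3847+1030=8724,  q_8=2·310+83=703
a_9=2:  p_9=2·8724+3847=21295,  q_9=2·703+310=1716
fundamental: x₁=21295, y₁=1716  (since 453477025 − 154·2944656 = 1)

21295 1716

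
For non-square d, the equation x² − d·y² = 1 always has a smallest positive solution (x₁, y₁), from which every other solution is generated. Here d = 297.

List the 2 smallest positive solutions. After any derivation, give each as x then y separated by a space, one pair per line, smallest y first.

48599 2820
4723725601 274098360

√297 → a₀=17, period (4,3,1,1,2,1,1,3,4,34); ℓ=10 even so k=9
i=0: a=17 ⇒ p=17, q=1
i=1: a=4 ⇒ p=69, q=4
i=2: a=3 ⇒ p=224, q=13
i=3: a=1 ⇒ p=293, q=17
i=4: a=1 ⇒ p=517, q=30
i=5: a=2 ⇒ p=1327, q=77
…
i=7: a=1 ⇒ p=3171, q=184
i=8: a=3 ⇒ p=11357, q=659
i=9: a=4 ⇒ p=48599, q=2820
→ (48599, 2820).  Check: 48599²=2361862801, 297·2820²=2361862800, difference 1.
(x_2, y_2) = (48599·48599 + 297·2820·2820, 48599·2820 + 2820·48599) = (4723725601, 274098360)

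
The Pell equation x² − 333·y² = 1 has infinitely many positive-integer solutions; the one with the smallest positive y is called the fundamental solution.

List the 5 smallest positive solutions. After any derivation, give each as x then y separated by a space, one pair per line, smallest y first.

73 4
10657 584
1555849 85260
227143297 12447376
33161365513 1817231636

[18; 4,36] for √333; ℓ=2 ⇒ convergent index 1
a_0=18:  p_0=18·1+0=18,  q_0=18·0+1=1
a_1=4:  p_1=4·18+1=73,  q_1=4·1+0=4
fundamental: x₁=73, y₁=4  (since 5329 − 333·16 = 1)
(x_2, y_2) = (73·73 + 333·4·4, 73·4 + 4·73) = (10657, 584)
(x_3, y_3) = (73·10657 + 333·4·584, 73·584 + 4·10657) = (1555849, 85260)
(x_4, y_4) = (73·1555849 + 333·4·85260, 73·85260 + 4·1555849) = (227143297, 12447376)
(x_5, y_5) = (73·227143297 + 333·4·12447376, 73·12447376 + 4·227143297) = (33161365513, 1817231636)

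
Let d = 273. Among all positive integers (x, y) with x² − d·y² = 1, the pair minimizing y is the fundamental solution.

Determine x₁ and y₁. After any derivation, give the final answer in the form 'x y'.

727 44

√273 = [16; 1,1,10,1,1,32, …], period ℓ=6 (even) → k=5
step 0: (16, 1)  from 16·(1,0) + (0,1)
…
step 2: (33, 2)  from 1·(17,1) + (16,1)
…
step 4: (380, 23)  from 1·(347,21) + (33,2)
step 5: (727, 44)  from 1·(380,23) + (347,21)
(x₁, y₁) = (727, 44);  727² − 273·44² = 1 ✓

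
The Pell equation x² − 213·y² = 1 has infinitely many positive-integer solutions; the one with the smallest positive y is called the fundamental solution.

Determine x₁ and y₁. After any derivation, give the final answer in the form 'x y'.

194399 13320

√213 → a₀=14, period (1,1,2,6,1,8,1,6,2,1,1,28); ℓ=12 even so k=11
step 0: (14, 1)  from 14·(1,0) + (0,1)
…
step 5: (540, 37)  from 1·(467,32) + (73,5)
step 6: (4787, 328)  from 8·(540,37) + (467,32)
step 7: (5327, 365)  from 1·(4787,328) + (540,37)
…
step 10: (115574, 7919)  from 1·(78825,5401) + (36749,2518)
step 11: (194399, 13320)  from 1·(115574,7919) + (78825,5401)
→ (194399, 13320).  Check: 194399²=37790971201, 213·13320²=37790971200, difference 1.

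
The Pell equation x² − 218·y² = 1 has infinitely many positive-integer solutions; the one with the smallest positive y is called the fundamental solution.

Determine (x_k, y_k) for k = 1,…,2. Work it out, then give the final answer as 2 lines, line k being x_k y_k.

126003 8534
31753512017 2150619204

√218 → a₀=14, period (1,3,3,1,28); ℓ=5 odd so k=9
step 0: (14, 1)  from 14·(1,0) + (0,1)
…
step 2: (59, 4)  from 3·(15,1) + (14,1)
step 3: (192, 13)  from 3·(59,4) + (15,1)
…
step 5: (7220, 489)  from 28·(251,17) + (192,13)
…
step 7: (29633, 2007)  from 3·(7471,506) + (7220,489)
step 8: (96370, 6527)  from 3·(29633,2007) + (7471,506)
step 9: (126003, 8534)  from 1·(96370,6527) + (29633,2007)
fundamental: x₁=126003, y₁=8534  (since 15876756009 − 218·72829156 = 1)
k=2:  x_2 = 126003·126003+218·8534·8534 = 31753512017,  y_2 = 126003·8534+8534·126003 = 2150619204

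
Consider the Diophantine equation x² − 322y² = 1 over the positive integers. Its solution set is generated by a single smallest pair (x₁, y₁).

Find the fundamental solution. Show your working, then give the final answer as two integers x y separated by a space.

323 18

√322 = [17; 1,16,1,34, …], period ℓ=4 (even) → k=3
a_0=17:  p_0=17·1+0=17,  q_0=17·0+1=1
…
a_2=16:  p_2=16·18+17=305,  q_2=16·1+1=17
a_3=1:  p_3=1·305+18=323,  q_3=1·17+1=18
→ (323, 18).  Check: 323²=104329, 322·18²=104328, difference 1.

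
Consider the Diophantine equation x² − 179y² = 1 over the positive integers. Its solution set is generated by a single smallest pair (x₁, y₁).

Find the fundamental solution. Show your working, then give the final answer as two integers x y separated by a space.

√179 → a₀=13, period (2,1,1,1,3,…,1,2,26); ℓ=14 even so k=13
a_0=13:  p_0=13·1+0=13,  q_0=13·0+1=1
…
a_4=1:  p_4=1·67+40=107,  q_4=1·5+3=8
…
a_12=1:  p_12=1·1013292+575167=1588459,  q_12=1·75737+42990=118727
a_13=2:  p_13=2·1588459+1013292=4190210,  q_13=2·118727+75737=313191
(x₁, y₁) = (4190210, 313191);  4190210² − 179·313191² = 1 ✓

4190210 313191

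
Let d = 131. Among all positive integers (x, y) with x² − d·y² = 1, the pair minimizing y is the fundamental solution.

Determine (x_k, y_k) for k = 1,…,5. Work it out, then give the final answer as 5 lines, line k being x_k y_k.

√131 = [11; 2,4,11,4,2,22, …], period ℓ=6 (even) → k=5
step 0: (11, 1)  from 11·(1,0) + (0,1)
…
step 2: (103, 9)  from 4·(23,2) + (11,1)
step 3: (1156, 101)  from 11·(103,9) + (23,2)
step 4: (4727, 413)  from 4·(1156,101) + (103,9)
step 5: (10610, 927)  from 2·(4727,413) + (1156,101)
→ (10610, 927).  Check: 10610²=112572100, 131·927²=112572099, difference 1.
(x_2, y_2) = (10610·10610 + 131·927·927, 10610·927 + 927·10610) = (225144199, 19670940)
(x_3, y_3) = (10610·225144199 + 131·927·19670940, 10610·19670940 + 927·225144199) = (4777559892170, 417417345873)
(x_4, y_4) = (10610·4777559892170 + 131·927·417417345873, 10610·417417345873 + 927·4777559892170) = (101379820686703201, 8857596059754120)
(x_5, y_5) = (10610·101379820686703201 + 131·927·8857596059754120, 10610·8857596059754120 + 927·101379820686703201) = (2151279790194282033050, 187958187970565080527)

10610 927
225144199 19670940
4777559892170 417417345873
101379820686703201 8857596059754120
2151279790194282033050 187958187970565080527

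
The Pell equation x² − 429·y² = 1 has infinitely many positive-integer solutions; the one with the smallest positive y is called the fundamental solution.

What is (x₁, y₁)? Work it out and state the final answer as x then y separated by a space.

d=429: √d = [20; 1,2,2,9,1,12,1,9,2,2,1,40] (ℓ=12, even), read p_11/q_11
i=0: a=20 ⇒ p=20, q=1
…
i=2: a=2 ⇒ p=62, q=3
…
i=10: a=2 ⇒ p=1085636, q=52415
i=11: a=1 ⇒ p=1524095, q=73584
(x₁, y₁) = (1524095, 73584);  1524095² − 429·73584² = 1 ✓

1524095 73584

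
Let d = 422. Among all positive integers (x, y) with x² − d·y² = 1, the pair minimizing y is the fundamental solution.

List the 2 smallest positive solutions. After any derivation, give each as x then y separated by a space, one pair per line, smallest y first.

7022501 341850
98631040590001 4801283933700

d=422: √d = [20; 1,1,5,2,1,…,1,1,40] (ℓ=14, even), read p_13/q_13
i=0: a=20 ⇒ p=20, q=1
i=1: a=1 ⇒ p=21, q=1
…
i=3: a=5 ⇒ p=226, q=11
i=4: a=2 ⇒ p=493, q=24
i=5: a=1 ⇒ p=719, q=35
…
i=8: a=3 ⇒ p=163807, q=7974
i=9: a=1 ⇒ p=217526, q=10589
i=10: a=2 ⇒ p=598859, q=29152
i=11: a=5 ⇒ p=3211821, q=156349
i=12: a=1 ⇒ p=3810680, q=185501
i=13: a=1 ⇒ p=7022501, q=341850
(x₁, y₁) = (7022501, 341850);  7022501² − 422·341850² = 1 ✓
k=2:  x_2 = 7022501·7022501+422·341850·341850 = 98631040590001,  y_2 = 7022501·341850+341850·7022501 = 4801283933700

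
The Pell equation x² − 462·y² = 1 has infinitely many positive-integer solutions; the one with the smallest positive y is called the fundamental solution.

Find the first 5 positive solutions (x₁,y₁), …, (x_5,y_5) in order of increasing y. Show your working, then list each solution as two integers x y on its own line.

[21; 2,42] for √462; ℓ=2 ⇒ convergent index 1
a_0=21:  p_0=21·1+0=21,  q_0=21·0+1=1
a_1=2:  p_1=2·21+1=43,  q_1=2·1+0=2
fundamental: x₁=43, y₁=2  (since 1849 − 462·4 = 1)
k=2:  x_2 = 43·43+462·2·2 = 3697,  y_2 = 43·2+2·43 = 172
k=3:  x_3 = 43·3697+462·2·172 = 317899,  y_3 = 43·172+2·3697 = 14790
k=4:  x_4 = 43·317899+462·2·14790 = 27335617,  y_4 = 43·14790+2·317899 = 1271768
k=5:  x_5 = 43·27335617+462·2·1271768 = 2350545163,  y_5 = 43·1271768+2·27335617 = 109357258

43 2
3697 172
317899 14790
27335617 1271768
2350545163 109357258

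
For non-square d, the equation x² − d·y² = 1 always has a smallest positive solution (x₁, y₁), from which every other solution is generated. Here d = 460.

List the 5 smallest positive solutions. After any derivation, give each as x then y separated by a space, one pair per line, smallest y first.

√460 → a₀=21, period (2,4,3,1,2,10,2,1,3,4,2,42); ℓ=12 even so k=11
step 0: (21, 1)  from 21·(1,0) + (0,1)
…
step 5: (2252, 105)  from 2·(815,38) + (622,29)
…
step 7: (48922, 2281)  from 2·(23335,1088) + (2252,105)
step 8: (72257, 3369)  from 1·(48922,2281) + (23335,1088)
step 9: (265693, 12388)  from 3·(72257,3369) + (48922,2281)
step 10: (1135029, 52921)  from 4·(265693,12388) + (72257,3369)
step 11: (2535751, 118230)  from 2·(1135029,52921) + (265693,12388)
(x₁, y₁) = (2535751, 118230);  2535751² − 460·118230² = 1 ✓
(x_2, y_2) = (2535751·2535751 + 460·118230·118230, 2535751·118230 + 118230·2535751) = (12860066268001, 599603681460)
(x_3, y_3) = (2535751·12860066268001 + 460·118230·599603681460, 2535751·599603681460 + 118230·12860066268001) = (65219851798297071751, 3040891269731634690)
(x_4, y_4) = (2535751·65219851798297071751 + 460·118230·3040891269731634690, 2535751·3040891269731634690 + 118230·65219851798297071751) = (330762608834754335913072001, 15421886156225925189922920)
(x_5, y_5) = (2535751·330762608834754335913072001 + 460·118230·15421886156225925189922920, 2535751·15421886156225925189922920 + 118230·330762608834754335913072001) = (1677463232230609064240018182143751, 78212126485069051161274736991150)

2535751 118230
12860066268001 599603681460
65219851798297071751 3040891269731634690
330762608834754335913072001 15421886156225925189922920
1677463232230609064240018182143751 78212126485069051161274736991150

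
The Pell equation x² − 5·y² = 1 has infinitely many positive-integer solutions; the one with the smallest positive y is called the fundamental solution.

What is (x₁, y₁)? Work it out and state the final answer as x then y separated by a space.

9 4

[2; 4] for √5; ℓ=1 ⇒ convergent index 1
i=0: a=2 ⇒ p=2, q=1
i=1: a=4 ⇒ p=9, q=4
fundamental: x₁=9, y₁=4  (since 81 − 5·16 = 1)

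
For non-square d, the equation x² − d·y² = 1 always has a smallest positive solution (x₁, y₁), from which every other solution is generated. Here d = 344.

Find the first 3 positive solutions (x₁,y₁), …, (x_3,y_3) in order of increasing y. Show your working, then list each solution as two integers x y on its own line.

10405 561
216528049 11674410
4505948689285 242944471539

d=344: √d = [18; 1,1,4,1,3,1,4,1,1,36] (ℓ=10, even), read p_9/q_9
a_0=18:  p_0=18·1+0=18,  q_0=18·0+1=1
a_1=1:  p_1=1·18+1=19,  q_1=1·1+0=1
a_2=1:  p_2=1·19+18=37,  q_2=1·1+1=2
…
a_5=3:  p_5=3·204+167=779,  q_5=3·11+9=42
…
a_8=1:  p_8=1·4711+983=5694,  q_8=1·254+53=307
a_9=1:  p_9=1·5694+4711=10405,  q_9=1·307+254=561
(x₁, y₁) = (10405, 561);  10405² − 344·561² = 1 ✓
n=2: (10405,561)∘(10405,561) = (10405·10405+344·561·561, 10405·561+561·10405) = (216528049,11674410)
n=3: (216528049,11674410)∘(10405,561) = (10405·216528049+344·561·11674410, 10405·11674410+561·216528049) = (4505948689285,242944471539)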